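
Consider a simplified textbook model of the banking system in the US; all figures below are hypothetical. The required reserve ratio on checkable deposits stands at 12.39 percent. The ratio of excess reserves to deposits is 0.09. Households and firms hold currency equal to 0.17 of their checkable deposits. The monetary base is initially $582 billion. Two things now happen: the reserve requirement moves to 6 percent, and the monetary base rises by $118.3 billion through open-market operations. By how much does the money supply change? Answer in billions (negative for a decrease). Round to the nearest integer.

Before: m₁ = (1 + 0.17) / (0.1239 + 0.09 + 0.17) ≈ 3.0477, MB₁ = 582, so M₁ = 3.0477 × 582 = 1773.7614 billion.
After: m₂ = (1 + 0.17) / (0.06 + 0.09 + 0.17) ≈ 3.6562, MB₂ = 582 + 118.3 = 700.3, so M₂ = 3.6562 × 700.3 ≈ 2560.4369 billion.
ΔM = M₂ − M₁ = 2560.4369 − 1773.7614 = 786.6755 billion.

$787 billion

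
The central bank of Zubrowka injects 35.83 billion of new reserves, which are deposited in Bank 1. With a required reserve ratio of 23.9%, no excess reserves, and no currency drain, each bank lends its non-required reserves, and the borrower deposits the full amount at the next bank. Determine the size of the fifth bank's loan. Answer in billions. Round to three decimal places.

Each bank lends a fraction (1 − rr) = 0.7610 of the deposit it receives, so Bank 5 receives 35.83·0.7610^4 and lends 35.83·0.7610^5 ≈ 9.1447 billion.

9.145 billion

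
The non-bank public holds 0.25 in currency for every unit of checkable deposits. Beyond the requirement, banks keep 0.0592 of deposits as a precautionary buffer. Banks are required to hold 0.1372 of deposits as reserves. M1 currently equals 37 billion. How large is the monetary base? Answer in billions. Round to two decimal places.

The money multiplier is m = (1 + c) / (rr + e + c) = (1 + 0.25) / (0.1372 + 0.0592 + 0.25) ≈ 2.80018.
MB = M / m = 37 / 2.80018 ≈ 13.2134 billion.

13.21 billion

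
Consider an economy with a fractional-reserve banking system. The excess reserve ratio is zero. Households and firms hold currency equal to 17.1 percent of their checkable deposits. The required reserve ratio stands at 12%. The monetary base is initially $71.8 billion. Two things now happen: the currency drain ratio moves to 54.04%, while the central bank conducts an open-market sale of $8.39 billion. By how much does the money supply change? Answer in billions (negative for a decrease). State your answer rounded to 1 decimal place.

Before: m₁ = (1 + 0.171) / (0.12 + 0.171) ≈ 4.0241, MB₁ = 71.8, so M₁ = 4.0241 × 71.8 ≈ 288.9304 billion.
After: m₂ = (1 + 0.5404) / (0.12 + 0.5404) ≈ 2.3325, MB₂ = 71.8 − 8.39 = 63.41, so M₂ = 2.3325 × 63.41 ≈ 147.9038 billion.
ΔM = M₂ − M₁ = 147.9038 − 288.9304 = -141.0266 billion.

-141.0 billion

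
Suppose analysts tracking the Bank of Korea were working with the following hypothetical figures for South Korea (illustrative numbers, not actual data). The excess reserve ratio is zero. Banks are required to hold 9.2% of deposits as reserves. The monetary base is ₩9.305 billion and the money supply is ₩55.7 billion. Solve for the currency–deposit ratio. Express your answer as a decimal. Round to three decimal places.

Using m = M/MB = 55.7/9.305 ≈ 5.986029. From m = (1 + c)/(c + rr + e), rearranging gives 1 + c = m·(c + rr + e), so c·(1 − m) = m·(rr + e) − 1.
Hence c = [m·(rr + e) − 1]/(1 − m) = [5.986029 × (0.092 + 0) − 1] / (1 − 5.986029) ≈ 0.090109.

0.090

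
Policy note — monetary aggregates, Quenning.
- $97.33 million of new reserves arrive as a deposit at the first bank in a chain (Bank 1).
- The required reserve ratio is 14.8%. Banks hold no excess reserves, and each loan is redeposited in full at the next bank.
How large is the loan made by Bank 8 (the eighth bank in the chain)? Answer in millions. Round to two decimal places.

$27.02 million

Each bank lends a fraction (1 − rr) = 0.8520 of the deposit it receives, so Bank 8 receives 97.33·0.8520^7 and lends 97.33·0.8520^8 ≈ 27.0249 million.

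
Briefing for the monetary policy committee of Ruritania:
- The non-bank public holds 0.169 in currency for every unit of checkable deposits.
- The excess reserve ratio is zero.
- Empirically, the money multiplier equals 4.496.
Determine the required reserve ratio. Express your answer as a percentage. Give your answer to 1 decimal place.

9.1%

Using m = 4.496. Since m = (1 + c)/(c + rr + e), the denominator satisfies c + rr + e = (1 + c)/m = (1 + 0.169) / 4.496 ≈ 0.260009.
With c = 0.169 and e = 0, the required reserve ratio is 0.260009 − 0.169 − 0 = 0.091009.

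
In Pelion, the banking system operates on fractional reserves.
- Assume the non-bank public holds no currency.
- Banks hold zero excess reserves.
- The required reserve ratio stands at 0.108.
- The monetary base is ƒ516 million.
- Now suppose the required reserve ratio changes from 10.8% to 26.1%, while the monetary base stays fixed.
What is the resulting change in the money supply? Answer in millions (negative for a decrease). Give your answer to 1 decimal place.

Initially m₁ = 1 / (0.108) ≈ 9.25926, so M₁ = 9.25926 × 516 ≈ 4777.7782 million.
After the change m₂ = 1 / (0.261) ≈ 3.83142, so M₂ = 3.83142 × 516 ≈ 1977.0127 million.
ΔM = M₂ − M₁ = 1977.0127 − 4777.7782 = -2800.7655 million.

-2800.8 million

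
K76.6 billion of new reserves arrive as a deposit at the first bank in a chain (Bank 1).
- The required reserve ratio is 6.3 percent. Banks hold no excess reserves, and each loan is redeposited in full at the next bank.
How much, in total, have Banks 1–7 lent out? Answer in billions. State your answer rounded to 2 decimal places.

Bank i lends (1 − rr)^i of the original deposit: Bank 1 lends 76.6·0.9370 = 71.7742, Bank 2 lends 76.6·0.9370² ≈ 67.2524, and so on.
Summing a geometric series: total = 76.6·[0.9370·(1 − 0.9370^7) / (1 − 0.9370)] ≈ 416.8278 billion.

K416.83 billion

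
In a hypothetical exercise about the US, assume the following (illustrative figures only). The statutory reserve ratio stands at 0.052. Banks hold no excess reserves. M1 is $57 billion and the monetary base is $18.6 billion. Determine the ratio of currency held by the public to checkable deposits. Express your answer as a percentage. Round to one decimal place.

Using m = M/MB = 57/18.6 ≈ 3.064516. From m = (1 + c)/(c + rr + e), rearranging gives 1 + c = m·(c + rr + e), so c·(1 − m) = m·(rr + e) − 1.
Hence c = [m·(rr + e) − 1]/(1 − m) = [3.064516 × (0.052 + 0) − 1] / (1 − 3.064516) ≈ 0.407188.

40.7%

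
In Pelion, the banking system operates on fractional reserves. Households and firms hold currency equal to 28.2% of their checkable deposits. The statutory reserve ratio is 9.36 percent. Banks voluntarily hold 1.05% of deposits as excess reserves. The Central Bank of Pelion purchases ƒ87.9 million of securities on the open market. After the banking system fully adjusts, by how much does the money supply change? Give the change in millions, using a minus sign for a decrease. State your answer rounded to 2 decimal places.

The money multiplier is m = (1 + c) / (rr + e + c) = (1 + 0.282) / (0.0936 + 0.0105 + 0.282) ≈ 3.32038.
The purchase adds 87.9 million of base, so ΔM = m × ΔMB = 3.32038 × (+87.9) ≈ 291.8614 million.

ƒ291.86 million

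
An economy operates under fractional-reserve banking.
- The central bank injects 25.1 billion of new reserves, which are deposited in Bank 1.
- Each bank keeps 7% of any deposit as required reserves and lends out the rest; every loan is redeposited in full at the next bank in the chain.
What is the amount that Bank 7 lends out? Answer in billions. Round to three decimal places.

Each bank lends a fraction (1 − rr) = 0.9300 of the deposit it receives, so Bank 7 receives 25.1·0.9300^6 and lends 25.1·0.9300^7 ≈ 15.1027 billion.

15.103 billion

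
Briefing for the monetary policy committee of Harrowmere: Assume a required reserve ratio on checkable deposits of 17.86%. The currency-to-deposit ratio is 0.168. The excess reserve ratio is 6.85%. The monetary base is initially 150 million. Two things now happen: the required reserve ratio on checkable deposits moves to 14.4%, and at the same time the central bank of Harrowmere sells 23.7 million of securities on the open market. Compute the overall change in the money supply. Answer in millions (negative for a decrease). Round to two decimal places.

Before: m₁ = (1 + 0.168) / (0.1786 + 0.0685 + 0.168) ≈ 2.813780, MB₁ = 150, so M₁ = 2.813780 × 150 = 422.067 million.
After: m₂ = (1 + 0.168) / (0.144 + 0.0685 + 0.168) ≈ 3.069645, MB₂ = 150 − 23.7 = 126.3, so M₂ = 3.069645 × 126.3 ≈ 387.6962 million.
ΔM = M₂ − M₁ = 387.6962 − 422.067 = -34.3708 million.

-34.37 million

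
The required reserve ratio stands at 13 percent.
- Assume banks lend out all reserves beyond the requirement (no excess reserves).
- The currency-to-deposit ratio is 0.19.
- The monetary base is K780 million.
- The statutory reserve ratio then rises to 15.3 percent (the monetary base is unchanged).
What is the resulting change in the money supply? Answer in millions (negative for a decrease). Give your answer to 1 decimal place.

-194.5 million

Initially m₁ = (1 + 0.19) / (0.13 + 0.19) = 3.71875, so M₁ = 3.71875 × 780 = 2900.625 million.
After the change m₂ = (1 + 0.19) / (0.153 + 0.19) ≈ 3.46939, so M₂ = 3.46939 × 780 = 2706.1242 million.
ΔM = M₂ − M₁ = 2706.1242 − 2900.625 = -194.5008 million.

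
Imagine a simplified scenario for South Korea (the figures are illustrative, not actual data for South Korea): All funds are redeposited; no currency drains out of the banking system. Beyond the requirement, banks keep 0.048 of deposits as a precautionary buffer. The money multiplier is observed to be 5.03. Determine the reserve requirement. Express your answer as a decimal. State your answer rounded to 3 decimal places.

0.151

Using m = 5.03. Since m = (1 + c)/(c + rr + e), the denominator satisfies c + rr + e = (1 + c)/m = (1 + 0) / 5.03 ≈ 0.198807.
With c = 0 and e = 0.048, the reserve requirement is 0.198807 − 0 − 0.048 = 0.150807.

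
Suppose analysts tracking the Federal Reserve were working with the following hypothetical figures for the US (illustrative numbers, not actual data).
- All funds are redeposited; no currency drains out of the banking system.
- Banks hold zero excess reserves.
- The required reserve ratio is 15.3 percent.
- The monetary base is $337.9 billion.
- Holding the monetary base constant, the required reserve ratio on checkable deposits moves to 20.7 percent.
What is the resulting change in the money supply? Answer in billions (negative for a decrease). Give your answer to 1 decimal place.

-576.1 billion

Initially m₁ = 1 / (0.153) ≈ 6.53595, so M₁ = 6.53595 × 337.9 ≈ 2208.4975 billion.
After the change m₂ = 1 / (0.207) ≈ 4.83092, so M₂ = 4.83092 × 337.9 ≈ 1632.3679 billion.
ΔM = M₂ − M₁ = 1632.3679 − 2208.4975 = -576.1296 billion.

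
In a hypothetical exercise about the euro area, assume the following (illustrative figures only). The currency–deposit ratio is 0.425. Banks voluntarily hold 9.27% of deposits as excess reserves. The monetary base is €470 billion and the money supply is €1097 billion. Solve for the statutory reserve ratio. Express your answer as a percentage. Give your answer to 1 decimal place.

9.3%

Using m = M/MB = 1097/470 ≈ 2.334043. Since m = (1 + c)/(c + rr + e), the denominator satisfies c + rr + e = (1 + c)/m = (1 + 0.425) / 2.334043 ≈ 0.610529.
With c = 0.425 and e = 0.0927, the statutory reserve ratio is 0.610529 − 0.425 − 0.0927 = 0.092829.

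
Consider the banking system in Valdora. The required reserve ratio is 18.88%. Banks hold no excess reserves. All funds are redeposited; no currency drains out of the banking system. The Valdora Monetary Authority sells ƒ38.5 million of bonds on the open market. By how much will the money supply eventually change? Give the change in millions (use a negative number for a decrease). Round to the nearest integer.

The simple money multiplier is m = 1/rr = 1/0.1888 ≈ 5.2966.
An open-market sale reduces the monetary base by 38.5 million, so ΔM = m × ΔMB = 5.2966 × (−38.5) = -203.9191 million.

-204 million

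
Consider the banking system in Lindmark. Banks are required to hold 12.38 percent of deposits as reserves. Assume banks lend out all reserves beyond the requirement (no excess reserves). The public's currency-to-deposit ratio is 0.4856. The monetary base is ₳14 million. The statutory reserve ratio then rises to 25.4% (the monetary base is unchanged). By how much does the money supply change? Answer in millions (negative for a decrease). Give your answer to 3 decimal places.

Initially m₁ = (1 + 0.4856) / (0.1238 + 0.4856) ≈ 2.437808, so M₁ = 2.437808 × 14 ≈ 34.1293 million.
After the change m₂ = (1 + 0.4856) / (0.254 + 0.4856) ≈ 2.008653, so M₂ = 2.008653 × 14 ≈ 28.1211 million.
ΔM = M₂ − M₁ = 28.1211 − 34.1293 = -6.0082 million.

-6.008 million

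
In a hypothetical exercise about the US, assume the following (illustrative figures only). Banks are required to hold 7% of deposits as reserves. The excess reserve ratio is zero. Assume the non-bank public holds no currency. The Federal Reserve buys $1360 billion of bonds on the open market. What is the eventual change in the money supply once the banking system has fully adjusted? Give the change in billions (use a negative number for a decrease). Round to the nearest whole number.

$19429 billion

The simple money multiplier is m = 1/rr = 1/0.07 ≈ 14.28571.
An open-market purchase increases the monetary base by 1360 billion, so ΔM = m × ΔMB = 14.28571 × 1360 = 19428.5656 billion.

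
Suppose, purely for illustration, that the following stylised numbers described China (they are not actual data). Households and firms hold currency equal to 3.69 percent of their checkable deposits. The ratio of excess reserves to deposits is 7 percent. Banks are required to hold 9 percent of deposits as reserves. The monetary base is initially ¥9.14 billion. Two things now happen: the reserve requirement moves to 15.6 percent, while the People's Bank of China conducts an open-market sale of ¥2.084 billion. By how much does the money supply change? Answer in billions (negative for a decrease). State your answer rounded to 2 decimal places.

Before: m₁ = (1 + 0.0369) / (0.09 + 0.07 + 0.0369) ≈ 5.2661, MB₁ = 9.14, so M₁ = 5.2661 × 9.14 ≈ 48.1322 billion.
After: m₂ = (1 + 0.0369) / (0.156 + 0.07 + 0.0369) ≈ 3.9441, MB₂ = 9.14 − 2.084 = 7.056, so M₂ = 3.9441 × 7.056 ≈ 27.8296 billion.
ΔM = M₂ − M₁ = 27.8296 − 48.1322 = -20.3026 billion.

-20.30 billion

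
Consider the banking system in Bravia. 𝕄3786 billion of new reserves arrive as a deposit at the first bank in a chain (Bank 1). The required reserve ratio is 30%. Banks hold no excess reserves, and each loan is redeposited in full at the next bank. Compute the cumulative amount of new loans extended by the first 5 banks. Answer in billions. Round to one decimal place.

Bank i lends (1 − rr)^i of the original deposit: Bank 1 lends 3786·0.7000 = 2650.2000, Bank 2 lends 3786·0.7000² = 1855.1400, and so on.
Summing a geometric series: total = 3786·[0.7000·(1 − 0.7000^5) / (1 − 0.7000)] ≈ 7349.2696 billion.

𝕄7349.3 billion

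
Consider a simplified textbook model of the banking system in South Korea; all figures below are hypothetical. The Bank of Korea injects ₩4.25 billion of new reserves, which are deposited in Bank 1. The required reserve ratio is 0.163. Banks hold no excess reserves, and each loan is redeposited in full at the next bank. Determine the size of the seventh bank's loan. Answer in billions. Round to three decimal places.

Each bank lends a fraction (1 − rr) = 0.8370 of the deposit it receives, so Bank 7 receives 4.25·0.8370^6 and lends 4.25·0.8370^7 ≈ 1.2231 billion.

₩1.223 billion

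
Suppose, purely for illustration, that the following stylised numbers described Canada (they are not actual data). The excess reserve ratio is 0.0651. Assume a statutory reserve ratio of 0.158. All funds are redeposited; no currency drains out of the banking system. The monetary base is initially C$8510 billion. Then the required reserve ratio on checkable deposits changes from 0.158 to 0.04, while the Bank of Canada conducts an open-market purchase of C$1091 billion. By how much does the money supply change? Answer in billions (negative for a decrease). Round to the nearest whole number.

Before: m₁ = 1 / (0.158 + 0.0651) ≈ 4.48229, MB₁ = 8510, so M₁ = 4.48229 × 8510 = 38144.2879 billion.
After: m₂ = 1 / (0.04 + 0.0651) ≈ 9.51475, MB₂ = 8510 + 1091 = 9601, so M₂ = 9.51475 × 9601 ≈ 91351.1147 billion.
ΔM = M₂ − M₁ = 91351.1147 − 38144.2879 = 53206.8268 billion.

C$53207 billion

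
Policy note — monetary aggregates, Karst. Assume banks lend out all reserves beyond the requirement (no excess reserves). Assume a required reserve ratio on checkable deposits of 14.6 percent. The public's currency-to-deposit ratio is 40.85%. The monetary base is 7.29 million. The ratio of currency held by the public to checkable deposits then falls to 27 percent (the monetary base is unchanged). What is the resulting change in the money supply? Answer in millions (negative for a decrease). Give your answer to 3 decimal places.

Initially m₁ = (1 + 0.4085) / (0.146 + 0.4085) ≈ 2.54013, so M₁ = 2.54013 × 7.29 ≈ 18.5175 million.
After the change m₂ = (1 + 0.27) / (0.146 + 0.27) ≈ 3.05288, so M₂ = 3.05288 × 7.29 ≈ 22.2555 million.
ΔM = M₂ − M₁ = 22.2555 − 18.5175 = 3.738 million.

3.738 million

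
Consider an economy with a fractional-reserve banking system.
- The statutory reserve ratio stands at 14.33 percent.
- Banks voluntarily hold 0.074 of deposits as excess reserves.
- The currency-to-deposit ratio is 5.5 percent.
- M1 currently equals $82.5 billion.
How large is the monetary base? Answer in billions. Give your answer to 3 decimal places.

The money multiplier is m = (1 + c) / (rr + e + c) = (1 + 0.055) / (0.1433 + 0.074 + 0.055) ≈ 3.874403.
MB = M / m = 82.5 / 3.874403 ≈ 21.2936 billion.

$21.294 billion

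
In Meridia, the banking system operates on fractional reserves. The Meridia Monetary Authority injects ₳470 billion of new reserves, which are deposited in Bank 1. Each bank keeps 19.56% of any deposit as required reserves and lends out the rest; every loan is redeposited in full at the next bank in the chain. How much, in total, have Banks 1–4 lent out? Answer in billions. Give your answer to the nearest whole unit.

Bank i lends (1 − rr)^i of the original deposit: Bank 1 lends 470·0.8044 = 378.0680, Bank 2 lends 470·0.8044² ≈ 304.1179, and so on.
Summing a geometric series: total = 470·[0.8044·(1 − 0.8044^4) / (1 − 0.8044)] ≈ 1123.6007 billion.

₳1124 billion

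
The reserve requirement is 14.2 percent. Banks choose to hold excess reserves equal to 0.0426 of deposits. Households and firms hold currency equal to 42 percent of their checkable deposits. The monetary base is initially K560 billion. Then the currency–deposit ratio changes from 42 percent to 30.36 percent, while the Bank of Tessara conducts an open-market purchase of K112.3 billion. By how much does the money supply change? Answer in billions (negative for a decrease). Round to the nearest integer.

K480 billion

Before: m₁ = (1 + 0.42) / (0.142 + 0.0426 + 0.42) ≈ 2.3487, MB₁ = 560, so M₁ = 2.3487 × 560 = 1315.272 billion.
After: m₂ = (1 + 0.3036) / (0.142 + 0.0426 + 0.3036) ≈ 2.6702, MB₂ = 560 + 112.3 = 672.3, so M₂ = 2.6702 × 672.3 ≈ 1795.1755 billion.
ΔM = M₂ − M₁ = 1795.1755 − 1315.272 = 479.9035 billion.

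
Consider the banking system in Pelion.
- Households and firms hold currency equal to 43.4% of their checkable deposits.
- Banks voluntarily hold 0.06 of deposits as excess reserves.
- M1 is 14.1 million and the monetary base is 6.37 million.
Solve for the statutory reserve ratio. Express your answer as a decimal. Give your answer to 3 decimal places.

0.154

Using m = M/MB = 14.1/6.37 ≈ 2.213501. Since m = (1 + c)/(c + rr + e), the denominator satisfies c + rr + e = (1 + c)/m = (1 + 0.434) / 2.213501 ≈ 0.647842.
With c = 0.434 and e = 0.06, the statutory reserve ratio is 0.647842 − 0.434 − 0.06 = 0.153842.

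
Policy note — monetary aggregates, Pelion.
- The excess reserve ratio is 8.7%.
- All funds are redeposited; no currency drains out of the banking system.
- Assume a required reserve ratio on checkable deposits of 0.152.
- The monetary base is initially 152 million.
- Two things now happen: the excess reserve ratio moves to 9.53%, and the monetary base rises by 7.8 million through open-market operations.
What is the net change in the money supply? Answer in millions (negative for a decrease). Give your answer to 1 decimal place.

10.2 million

Before: m₁ = 1 / (0.152 + 0.087) ≈ 4.18410, MB₁ = 152, so M₁ = 4.18410 × 152 = 635.9832 million.
After: m₂ = 1 / (0.152 + 0.0953) ≈ 4.04367, MB₂ = 152 + 7.8 = 159.8, so M₂ = 4.04367 × 159.8 ≈ 646.1785 million.
ΔM = M₂ − M₁ = 646.1785 − 635.9832 = 10.1953 million.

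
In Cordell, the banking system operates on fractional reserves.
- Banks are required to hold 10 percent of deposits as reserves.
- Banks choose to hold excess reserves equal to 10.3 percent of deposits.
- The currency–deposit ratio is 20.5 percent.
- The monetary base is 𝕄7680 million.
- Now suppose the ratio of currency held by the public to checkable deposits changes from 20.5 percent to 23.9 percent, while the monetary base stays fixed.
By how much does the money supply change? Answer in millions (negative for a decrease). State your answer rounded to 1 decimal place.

-1154.0 million

Initially m₁ = (1 + 0.205) / (0.1 + 0.103 + 0.205) ≈ 2.953431, so M₁ = 2.953431 × 7680 ≈ 22682.3501 million.
After the change m₂ = (1 + 0.239) / (0.1 + 0.103 + 0.239) ≈ 2.803167, so M₂ = 2.803167 × 7680 ≈ 21528.3226 million.
ΔM = M₂ − M₁ = 21528.3226 − 22682.3501 = -1154.0275 million.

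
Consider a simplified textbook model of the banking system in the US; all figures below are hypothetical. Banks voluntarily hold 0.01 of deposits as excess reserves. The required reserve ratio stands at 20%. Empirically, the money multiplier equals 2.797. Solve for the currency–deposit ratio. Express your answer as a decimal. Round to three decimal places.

0.230

Using m = 2.797. From m = (1 + c)/(c + rr + e), rearranging gives 1 + c = m·(c + rr + e), so c·(1 − m) = m·(rr + e) − 1.
Hence c = [m·(rr + e) − 1]/(1 − m) = [2.797 × (0.2 + 0.01) − 1] / (1 − 2.797) ≈ 0.229622.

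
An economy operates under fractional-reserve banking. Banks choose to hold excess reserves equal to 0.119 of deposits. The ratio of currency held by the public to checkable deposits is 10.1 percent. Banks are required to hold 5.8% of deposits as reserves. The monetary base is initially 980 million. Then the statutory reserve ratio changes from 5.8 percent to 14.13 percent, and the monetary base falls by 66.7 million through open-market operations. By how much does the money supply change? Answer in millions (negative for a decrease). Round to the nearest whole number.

-1098 million

Before: m₁ = (1 + 0.101) / (0.058 + 0.119 + 0.101) ≈ 3.9604, MB₁ = 980, so M₁ = 3.9604 × 980 = 3881.192 million.
After: m₂ = (1 + 0.101) / (0.1413 + 0.119 + 0.101) ≈ 3.0473, MB₂ = 980 − 66.7 = 913.3, so M₂ = 3.0473 × 913.3 ≈ 2783.0991 million.
ΔM = M₂ − M₁ = 2783.0991 − 3881.192 = -1098.0929 million.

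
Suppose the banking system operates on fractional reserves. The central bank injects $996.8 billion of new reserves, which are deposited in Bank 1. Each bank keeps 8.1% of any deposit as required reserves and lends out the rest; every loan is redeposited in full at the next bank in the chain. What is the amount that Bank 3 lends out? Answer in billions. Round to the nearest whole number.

Each bank lends a fraction (1 − rr) = 0.9190 of the deposit it receives, so Bank 3 receives 996.8·0.9190^2 and lends 996.8·0.9190^3 ≈ 773.6679 billion.

$774 billion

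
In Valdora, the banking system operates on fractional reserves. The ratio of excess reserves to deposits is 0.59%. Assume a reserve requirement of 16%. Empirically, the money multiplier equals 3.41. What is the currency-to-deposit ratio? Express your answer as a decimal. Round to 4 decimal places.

Using m = 3.41. From m = (1 + c)/(c + rr + e), rearranging gives 1 + c = m·(c + rr + e), so c·(1 − m) = m·(rr + e) − 1.
Hence c = [m·(rr + e) − 1]/(1 − m) = [3.41 × (0.16 + 0.0059) − 1] / (1 − 3.41) ≈ 0.180200.

0.1802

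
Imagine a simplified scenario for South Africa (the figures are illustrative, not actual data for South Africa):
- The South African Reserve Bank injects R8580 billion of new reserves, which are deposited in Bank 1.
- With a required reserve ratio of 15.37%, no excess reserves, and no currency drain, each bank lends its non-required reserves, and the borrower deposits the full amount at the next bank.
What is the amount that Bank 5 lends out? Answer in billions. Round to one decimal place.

Each bank lends a fraction (1 − rr) = 0.8463 of the deposit it receives, so Bank 5 receives 8580·0.8463^4 and lends 8580·0.8463^5 ≈ 3724.8517 billion.

R3724.9 billion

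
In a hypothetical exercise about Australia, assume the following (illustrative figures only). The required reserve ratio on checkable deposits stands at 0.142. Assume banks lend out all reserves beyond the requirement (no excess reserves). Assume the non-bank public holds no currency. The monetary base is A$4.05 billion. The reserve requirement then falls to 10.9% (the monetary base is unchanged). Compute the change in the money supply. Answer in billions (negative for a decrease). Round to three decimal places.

A$8.635 billion

Initially m₁ = 1 / (0.142) ≈ 7.04225, so M₁ = 7.04225 × 4.05 ≈ 28.5211 billion.
After the change m₂ = 1 / (0.109) ≈ 9.17431, so M₂ = 9.17431 × 4.05 ≈ 37.156 billion.
ΔM = M₂ − M₁ = 37.156 − 28.5211 = 8.6349 billion.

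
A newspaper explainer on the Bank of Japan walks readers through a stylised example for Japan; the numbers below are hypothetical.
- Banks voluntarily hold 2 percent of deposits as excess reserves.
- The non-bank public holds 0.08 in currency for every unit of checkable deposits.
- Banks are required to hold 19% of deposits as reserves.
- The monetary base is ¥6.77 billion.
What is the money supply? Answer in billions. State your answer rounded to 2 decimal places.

¥25.21 billion

The money multiplier is m = (1 + c) / (rr + e + c) = (1 + 0.08) / (0.19 + 0.02 + 0.08) ≈ 3.7241.
So M = m × MB = 3.7241 × 6.77 ≈ 25.2122 billion.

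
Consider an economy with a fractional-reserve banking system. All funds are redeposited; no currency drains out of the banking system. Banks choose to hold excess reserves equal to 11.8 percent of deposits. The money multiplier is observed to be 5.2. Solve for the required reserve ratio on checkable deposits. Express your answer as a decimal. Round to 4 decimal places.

0.0743

Using m = 5.2. Since m = (1 + c)/(c + rr + e), the denominator satisfies c + rr + e = (1 + c)/m = (1 + 0) / 5.2 ≈ 0.192308.
With c = 0 and e = 0.118, the required reserve ratio on checkable deposits is 0.192308 − 0 − 0.118 = 0.074308.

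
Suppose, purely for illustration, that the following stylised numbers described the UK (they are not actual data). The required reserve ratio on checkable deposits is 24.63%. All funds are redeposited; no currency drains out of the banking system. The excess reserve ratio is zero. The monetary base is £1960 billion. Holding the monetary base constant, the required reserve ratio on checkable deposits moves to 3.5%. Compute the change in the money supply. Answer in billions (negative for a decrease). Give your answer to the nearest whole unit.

Initially m₁ = 1 / (0.2463) ≈ 4.06009, so M₁ = 4.06009 × 1960 = 7957.7764 billion.
After the change m₂ = 1 / (0.035) ≈ 28.57143, so M₂ = 28.57143 × 1960 = 56000.0028 billion.
ΔM = M₂ − M₁ = 56000.0028 − 7957.7764 = 48042.2264 billion.

£48042 billion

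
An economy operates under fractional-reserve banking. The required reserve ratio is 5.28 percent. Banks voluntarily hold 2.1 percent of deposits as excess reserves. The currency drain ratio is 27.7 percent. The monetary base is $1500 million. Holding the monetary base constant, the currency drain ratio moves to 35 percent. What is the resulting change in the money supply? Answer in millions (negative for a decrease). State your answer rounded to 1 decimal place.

-682.2 million

Initially m₁ = (1 + 0.277) / (0.0528 + 0.021 + 0.277) ≈ 3.640251, so M₁ = 3.640251 × 1500 = 5460.3765 million.
After the change m₂ = (1 + 0.35) / (0.0528 + 0.021 + 0.35) ≈ 3.185465, so M₂ = 3.185465 × 1500 = 4778.1975 million.
ΔM = M₂ − M₁ = 4778.1975 − 5460.3765 = -682.179 million.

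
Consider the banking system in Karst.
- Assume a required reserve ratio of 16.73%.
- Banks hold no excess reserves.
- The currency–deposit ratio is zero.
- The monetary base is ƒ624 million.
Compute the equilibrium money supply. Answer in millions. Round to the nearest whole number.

ƒ3730 million

With no currency drain or excess reserves, the money multiplier is m = 1/rr = 1/0.1673 ≈ 5.9773.
Money supply M = m × MB = 5.9773 × 624 = 3729.8352 million.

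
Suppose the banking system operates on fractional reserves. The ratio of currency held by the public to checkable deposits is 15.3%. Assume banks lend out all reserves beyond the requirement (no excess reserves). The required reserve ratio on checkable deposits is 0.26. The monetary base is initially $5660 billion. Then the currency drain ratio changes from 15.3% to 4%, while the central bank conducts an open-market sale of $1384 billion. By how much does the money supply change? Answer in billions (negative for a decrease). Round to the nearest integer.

Before: m₁ = (1 + 0.153) / (0.26 + 0.153) ≈ 2.79177, MB₁ = 5660, so M₁ = 2.79177 × 5660 = 15801.4182 billion.
After: m₂ = (1 + 0.04) / (0.26 + 0.04) ≈ 3.46667, MB₂ = 5660 − 1384 = 4276, so M₂ = 3.46667 × 4276 ≈ 14823.4809 billion.
ΔM = M₂ − M₁ = 14823.4809 − 15801.4182 = -977.9373 billion.

-978 billion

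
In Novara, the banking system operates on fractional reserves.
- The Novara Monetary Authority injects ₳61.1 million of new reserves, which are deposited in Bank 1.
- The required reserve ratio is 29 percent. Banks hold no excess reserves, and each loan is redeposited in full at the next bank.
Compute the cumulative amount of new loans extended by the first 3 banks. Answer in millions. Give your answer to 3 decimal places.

Bank i lends (1 − rr)^i of the original deposit: Bank 1 lends 61.1·0.7100 = 43.3810, Bank 2 lends 61.1·0.7100² ≈ 30.8005, and so on.
Summing a geometric series: total = 61.1·[0.7100·(1 − 0.7100^3) / (1 − 0.7100)] ≈ 96.0499 million.

₳96.050 million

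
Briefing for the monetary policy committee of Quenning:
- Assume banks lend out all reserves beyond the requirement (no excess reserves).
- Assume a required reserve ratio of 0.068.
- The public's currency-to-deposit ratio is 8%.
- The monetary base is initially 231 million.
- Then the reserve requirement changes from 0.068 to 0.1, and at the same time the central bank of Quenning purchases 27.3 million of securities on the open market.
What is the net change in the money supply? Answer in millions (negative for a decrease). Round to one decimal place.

-135.9 million

Before: m₁ = (1 + 0.08) / (0.068 + 0.08) ≈ 7.29730, MB₁ = 231, so M₁ = 7.29730 × 231 = 1685.6763 million.
After: m₂ = (1 + 0.08) / (0.1 + 0.08) = 6, MB₂ = 231 + 27.3 = 258.3, so M₂ = 6 × 258.3 = 1549.8 million.
ΔM = M₂ − M₁ = 1549.8 − 1685.6763 = -135.8763 million.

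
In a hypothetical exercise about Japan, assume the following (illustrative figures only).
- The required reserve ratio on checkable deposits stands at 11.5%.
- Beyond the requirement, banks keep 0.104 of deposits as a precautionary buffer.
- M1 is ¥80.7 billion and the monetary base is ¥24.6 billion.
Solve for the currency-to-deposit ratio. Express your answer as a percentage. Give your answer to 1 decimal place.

Using m = M/MB = 80.7/24.6 ≈ 3.280488. From m = (1 + c)/(c + rr + e), rearranging gives 1 + c = m·(c + rr + e), so c·(1 − m) = m·(rr + e) − 1.
Hence c = [m·(rr + e) − 1]/(1 − m) = [3.280488 × (0.115 + 0.104) − 1] / (1 − 3.280488) ≈ 0.123471.

12.3%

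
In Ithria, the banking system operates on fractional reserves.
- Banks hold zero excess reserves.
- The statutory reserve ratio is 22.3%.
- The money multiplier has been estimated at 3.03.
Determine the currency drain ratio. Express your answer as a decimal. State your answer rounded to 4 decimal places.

0.1598

Using m = 3.03. From m = (1 + c)/(c + rr + e), rearranging gives 1 + c = m·(c + rr + e), so c·(1 − m) = m·(rr + e) − 1.
Hence c = [m·(rr + e) − 1]/(1 − m) = [3.03 × (0.223 + 0) − 1] / (1 − 3.03) ≈ 0.159759.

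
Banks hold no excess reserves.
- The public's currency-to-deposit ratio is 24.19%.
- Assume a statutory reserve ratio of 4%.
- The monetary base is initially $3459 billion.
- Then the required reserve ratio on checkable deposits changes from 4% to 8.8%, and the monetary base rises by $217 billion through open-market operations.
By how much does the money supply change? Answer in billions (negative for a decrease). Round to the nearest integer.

Before: m₁ = (1 + 0.2419) / (0.04 + 0.2419) ≈ 4.40546, MB₁ = 3459, so M₁ = 4.40546 × 3459 ≈ 15238.4861 billion.
After: m₂ = (1 + 0.2419) / (0.088 + 0.2419) ≈ 3.76447, MB₂ = 3459 + 217 = 3676, so M₂ = 3.76447 × 3676 ≈ 13838.1917 billion.
ΔM = M₂ − M₁ = 13838.1917 − 15238.4861 = -1400.2944 billion.

-1400 billion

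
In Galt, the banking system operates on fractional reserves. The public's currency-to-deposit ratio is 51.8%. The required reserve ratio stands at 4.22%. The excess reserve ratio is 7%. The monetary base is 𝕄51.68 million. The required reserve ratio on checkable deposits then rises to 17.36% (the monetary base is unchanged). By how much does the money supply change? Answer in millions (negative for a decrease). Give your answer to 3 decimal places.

Initially m₁ = (1 + 0.518) / (0.0422 + 0.07 + 0.518) ≈ 2.408759, so M₁ = 2.408759 × 51.68 ≈ 124.4847 million.
After the change m₂ = (1 + 0.518) / (0.1736 + 0.07 + 0.518) ≈ 1.993172, so M₂ = 1.993172 × 51.68 ≈ 103.0071 million.
ΔM = M₂ − M₁ = 103.0071 − 124.4847 = -21.4776 million.

-21.478 million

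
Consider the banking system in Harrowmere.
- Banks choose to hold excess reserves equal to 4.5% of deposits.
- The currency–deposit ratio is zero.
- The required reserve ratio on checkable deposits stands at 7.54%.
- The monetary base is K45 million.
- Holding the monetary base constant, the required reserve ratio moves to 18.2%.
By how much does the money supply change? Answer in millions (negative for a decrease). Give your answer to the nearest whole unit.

Initially m₁ = 1 / (0.0754 + 0.045) ≈ 8.3056, so M₁ = 8.3056 × 45 = 373.752 million.
After the change m₂ = 1 / (0.182 + 0.045) ≈ 4.4053, so M₂ = 4.4053 × 45 = 198.2385 million.
ΔM = M₂ − M₁ = 198.2385 − 373.752 = -175.5135 million.

-176 million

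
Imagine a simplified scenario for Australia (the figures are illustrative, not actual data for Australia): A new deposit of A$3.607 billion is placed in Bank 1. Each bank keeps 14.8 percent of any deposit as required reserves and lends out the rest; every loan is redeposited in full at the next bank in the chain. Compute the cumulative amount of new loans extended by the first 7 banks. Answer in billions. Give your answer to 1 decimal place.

Bank i lends (1 − rr)^i of the original deposit: Bank 1 lends 3.607·0.8520 ≈ 3.0732, Bank 2 lends 3.607·0.8520² ≈ 2.6183, and so on.
Summing a geometric series: total = 3.607·[0.8520·(1 − 0.8520^7) / (1 − 0.8520)] ≈ 13.9975 billion.

A$14.0 billion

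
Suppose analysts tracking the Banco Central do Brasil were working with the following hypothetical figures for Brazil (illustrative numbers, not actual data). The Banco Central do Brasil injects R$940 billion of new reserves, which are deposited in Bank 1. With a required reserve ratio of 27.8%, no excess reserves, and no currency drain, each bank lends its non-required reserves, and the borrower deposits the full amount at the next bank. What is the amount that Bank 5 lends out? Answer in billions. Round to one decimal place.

Each bank lends a fraction (1 − rr) = 0.7220 of the deposit it receives, so Bank 5 receives 940·0.7220^4 and lends 940·0.7220^5 ≈ 184.4225 billion.

R$184.4 billion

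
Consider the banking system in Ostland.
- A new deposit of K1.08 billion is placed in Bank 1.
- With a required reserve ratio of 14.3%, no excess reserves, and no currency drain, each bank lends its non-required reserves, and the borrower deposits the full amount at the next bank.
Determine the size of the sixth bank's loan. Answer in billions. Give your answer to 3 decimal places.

Each bank lends a fraction (1 − rr) = 0.8570 of the deposit it receives, so Bank 6 receives 1.08·0.8570^5 and lends 1.08·0.8570^6 ≈ 0.4279 billion.

K0.428 billion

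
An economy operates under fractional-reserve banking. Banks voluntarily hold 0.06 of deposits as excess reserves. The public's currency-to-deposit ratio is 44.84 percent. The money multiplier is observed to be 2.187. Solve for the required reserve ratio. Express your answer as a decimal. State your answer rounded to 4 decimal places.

0.1539

Using m = 2.187. Since m = (1 + c)/(c + rr + e), the denominator satisfies c + rr + e = (1 + c)/m = (1 + 0.4484) / 2.187 ≈ 0.662277.
With c = 0.4484 and e = 0.06, the required reserve ratio is 0.662277 − 0.4484 − 0.06 = 0.153877.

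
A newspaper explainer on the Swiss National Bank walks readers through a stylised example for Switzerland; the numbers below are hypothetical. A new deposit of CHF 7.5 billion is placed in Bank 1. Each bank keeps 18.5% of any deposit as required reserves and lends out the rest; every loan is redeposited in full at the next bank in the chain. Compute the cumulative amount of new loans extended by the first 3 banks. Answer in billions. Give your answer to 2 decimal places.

CHF 15.15 billion

Bank i lends (1 − rr)^i of the original deposit: Bank 1 lends 7.5·0.8150 = 6.1125, Bank 2 lends 7.5·0.8150² ≈ 4.9817, and so on.
Summing a geometric series: total = 7.5·[0.8150·(1 − 0.8150^3) / (1 − 0.8150)] ≈ 15.1543 billion.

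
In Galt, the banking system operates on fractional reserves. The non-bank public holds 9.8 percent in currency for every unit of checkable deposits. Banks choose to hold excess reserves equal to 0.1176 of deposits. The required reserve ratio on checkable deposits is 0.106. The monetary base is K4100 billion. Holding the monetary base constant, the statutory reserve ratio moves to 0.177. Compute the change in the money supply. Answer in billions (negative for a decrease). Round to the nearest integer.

-2532 billion

Initially m₁ = (1 + 0.098) / (0.106 + 0.1176 + 0.098) ≈ 3.41418, so M₁ = 3.41418 × 4100 = 13998.138 billion.
After the change m₂ = (1 + 0.098) / (0.177 + 0.1176 + 0.098) ≈ 2.79674, so M₂ = 2.79674 × 4100 = 11466.634 billion.
ΔM = M₂ − M₁ = 11466.634 − 13998.138 = -2531.504 billion.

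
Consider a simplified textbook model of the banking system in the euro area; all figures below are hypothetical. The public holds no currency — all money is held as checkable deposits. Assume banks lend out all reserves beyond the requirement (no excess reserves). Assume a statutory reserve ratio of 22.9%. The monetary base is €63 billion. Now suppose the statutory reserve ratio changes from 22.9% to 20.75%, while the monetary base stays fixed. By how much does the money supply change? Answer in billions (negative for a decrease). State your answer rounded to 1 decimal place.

Initially m₁ = 1 / (0.229) ≈ 4.3668, so M₁ = 4.3668 × 63 = 275.1084 billion.
After the change m₂ = 1 / (0.2075) ≈ 4.8193, so M₂ = 4.8193 × 63 = 303.6159 billion.
ΔM = M₂ − M₁ = 303.6159 − 275.1084 = 28.5075 billion.

€28.5 billion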